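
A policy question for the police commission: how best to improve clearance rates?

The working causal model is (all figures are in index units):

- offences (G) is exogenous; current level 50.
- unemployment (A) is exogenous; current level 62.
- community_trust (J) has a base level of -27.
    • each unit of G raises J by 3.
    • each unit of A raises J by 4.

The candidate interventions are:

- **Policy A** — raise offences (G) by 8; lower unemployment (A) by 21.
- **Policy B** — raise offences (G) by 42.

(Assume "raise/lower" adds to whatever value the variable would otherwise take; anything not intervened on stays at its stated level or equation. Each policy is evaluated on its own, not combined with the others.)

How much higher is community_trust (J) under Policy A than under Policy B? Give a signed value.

-186

Policy A (G + 8, A − 21):
  G = 50 + 8 = 58
  A = 62 − 21 = 41
  J = -27 + 3·58 + 4·41 = 311
Policy B (G + 42):
  G = 50 + 42 = 92
  A = 62
  J = -27 + 3·92 + 4·62 = 497
J: 311 − 497 = -186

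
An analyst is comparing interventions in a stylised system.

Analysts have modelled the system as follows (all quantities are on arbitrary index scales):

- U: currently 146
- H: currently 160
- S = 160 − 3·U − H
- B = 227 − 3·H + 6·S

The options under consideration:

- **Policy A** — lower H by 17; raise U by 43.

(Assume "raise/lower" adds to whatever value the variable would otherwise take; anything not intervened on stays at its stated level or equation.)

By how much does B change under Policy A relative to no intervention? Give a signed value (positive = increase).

-621

Baseline:
  U = 146
  H = 160
  S = 160 − 3·146 − 160 = -438
  B = 227 − 3·160 + 6·(-438) = -2881
Policy A (H − 17, U + 43):
  U = 146 + 43 = 189
  H = 160 − 17 = 143
  S = 160 − 3·189 − 143 = -550
  B = 227 − 3·143 + 6·(-550) = -3502
Change in B: -3502 − (-2881) = -621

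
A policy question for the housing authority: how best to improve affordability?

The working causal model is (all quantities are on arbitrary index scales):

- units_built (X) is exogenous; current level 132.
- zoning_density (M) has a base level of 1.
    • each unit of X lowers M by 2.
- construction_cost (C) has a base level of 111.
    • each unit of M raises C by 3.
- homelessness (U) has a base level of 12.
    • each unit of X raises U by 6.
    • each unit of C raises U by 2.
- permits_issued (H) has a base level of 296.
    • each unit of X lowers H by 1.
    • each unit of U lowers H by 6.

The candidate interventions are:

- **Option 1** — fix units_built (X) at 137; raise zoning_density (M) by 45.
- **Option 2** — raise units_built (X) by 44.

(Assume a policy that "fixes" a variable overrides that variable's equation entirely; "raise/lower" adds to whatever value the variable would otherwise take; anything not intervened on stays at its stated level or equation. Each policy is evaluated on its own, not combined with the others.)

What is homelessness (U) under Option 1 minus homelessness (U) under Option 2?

Option 1 (X := 137, M + 45):
  X = 137
  M = 1 − 2·137 (+45 from intervention) = -228
  C = 111 + 3·(-228) = -573
  U = 12 + 6·137 + 2·(-573) = -312
Option 2 (X + 44):
  X = 132 + 44 = 176
  M = 1 − 2·176 = -351
  C = 111 + 3·(-351) = -942
  U = 12 + 6·176 + 2·(-942) = -816
U: -312 − (-816) = 504

504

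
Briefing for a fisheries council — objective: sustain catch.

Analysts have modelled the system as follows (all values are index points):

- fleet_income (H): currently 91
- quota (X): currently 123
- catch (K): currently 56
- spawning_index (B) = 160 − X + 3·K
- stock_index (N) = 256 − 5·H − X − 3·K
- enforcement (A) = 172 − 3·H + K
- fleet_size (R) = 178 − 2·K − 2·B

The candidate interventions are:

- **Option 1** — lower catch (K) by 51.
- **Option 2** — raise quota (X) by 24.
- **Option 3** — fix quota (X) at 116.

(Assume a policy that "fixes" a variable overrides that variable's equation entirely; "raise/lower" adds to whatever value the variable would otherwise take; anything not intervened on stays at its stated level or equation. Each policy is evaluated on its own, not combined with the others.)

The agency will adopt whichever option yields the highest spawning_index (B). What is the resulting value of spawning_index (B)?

212

Option 1 (K − 51):
  X = 123
  K = 56 − 51 = 5
  B = 160 − 123 + 3·5 = 52
Option 2 (X + 24):
  X = 123 + 24 = 147
  K = 56
  B = 160 − 147 + 3·56 = 181
Option 3 (X := 116):
  X = 116
  K = 56
  B = 160 − 116 + 3·56 = 212
Comparing — Option 1: B=52, Option 2: B=181, Option 3: B=212. Highest is 212 (Option 3).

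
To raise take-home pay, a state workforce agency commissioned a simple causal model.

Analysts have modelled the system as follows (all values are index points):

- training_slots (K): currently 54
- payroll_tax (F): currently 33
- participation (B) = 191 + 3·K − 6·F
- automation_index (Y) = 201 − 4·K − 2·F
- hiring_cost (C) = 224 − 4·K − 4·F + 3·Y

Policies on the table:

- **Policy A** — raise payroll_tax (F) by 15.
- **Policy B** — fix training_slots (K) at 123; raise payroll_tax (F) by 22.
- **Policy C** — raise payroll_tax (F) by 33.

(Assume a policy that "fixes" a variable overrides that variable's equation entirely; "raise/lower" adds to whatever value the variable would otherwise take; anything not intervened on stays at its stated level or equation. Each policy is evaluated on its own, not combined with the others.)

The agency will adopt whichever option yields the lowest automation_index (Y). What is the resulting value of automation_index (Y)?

Policy A (F + 15):
  K = 54
  F = 33 + 15 = 48
  Y = 201 − 4·54 − 2·48 = -111
Policy B (K := 123, F + 22):
  K = 123
  F = 33 + 22 = 55
  Y = 201 − 4·123 − 2·55 = -401
Policy C (F + 33):
  K = 54
  F = 33 + 33 = 66
  Y = 201 − 4·54 − 2·66 = -147
Comparing — Policy A: Y=-111, Policy B: Y=-401, Policy C: Y=-147. Lowest is -401 (Policy B).

-401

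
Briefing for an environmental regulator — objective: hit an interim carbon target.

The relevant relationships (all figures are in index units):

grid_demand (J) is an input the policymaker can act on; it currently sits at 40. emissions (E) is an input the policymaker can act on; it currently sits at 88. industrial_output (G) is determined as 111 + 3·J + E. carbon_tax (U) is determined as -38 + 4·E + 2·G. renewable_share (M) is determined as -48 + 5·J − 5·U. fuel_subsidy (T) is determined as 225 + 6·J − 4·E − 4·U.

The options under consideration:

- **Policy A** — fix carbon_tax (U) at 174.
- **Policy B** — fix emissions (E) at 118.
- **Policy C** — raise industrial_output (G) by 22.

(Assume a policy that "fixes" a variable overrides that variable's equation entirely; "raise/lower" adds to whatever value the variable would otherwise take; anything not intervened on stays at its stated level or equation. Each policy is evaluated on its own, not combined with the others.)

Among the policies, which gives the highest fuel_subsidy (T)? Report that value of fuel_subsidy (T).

-583

Policy A (U := 174):
  J = 40
  E = 88
  G = 111 + 3·40 + 88 = 319
  U = 174
  T = 225 + 6·40 − 4·88 − 4·174 = -583
Policy B (E := 118):
  J = 40
  E = 118
  G = 111 + 3·40 + 118 = 349
  U = -38 + 4·118 + 2·349 = 1132
  T = 225 + 6·40 − 4·118 − 4·1132 = -4535
Policy C (G + 22):
  J = 40
  E = 88
  G = 111 + 3·40 + 88 (+22 from intervention) = 341
  U = -38 + 4·88 + 2·341 = 996
  T = 225 + 6·40 − 4·88 − 4·996 = -3871
Comparing — Policy A: T=-583, Policy B: T=-4535, Policy C: T=-3871. Highest is -583 (Policy A).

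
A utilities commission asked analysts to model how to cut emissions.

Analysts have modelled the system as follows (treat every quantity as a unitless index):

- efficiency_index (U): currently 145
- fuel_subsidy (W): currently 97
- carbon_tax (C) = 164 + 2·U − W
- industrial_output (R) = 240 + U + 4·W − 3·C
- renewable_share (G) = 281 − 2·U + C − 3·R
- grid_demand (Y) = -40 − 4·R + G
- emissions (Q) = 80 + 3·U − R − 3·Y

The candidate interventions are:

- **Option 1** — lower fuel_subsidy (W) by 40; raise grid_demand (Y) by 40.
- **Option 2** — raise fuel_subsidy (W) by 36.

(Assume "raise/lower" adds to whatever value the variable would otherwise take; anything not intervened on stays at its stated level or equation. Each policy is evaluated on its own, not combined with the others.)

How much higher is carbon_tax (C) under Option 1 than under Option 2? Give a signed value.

76

Option 1 (W − 40, Y + 40):
  U = 145
  W = 97 − 40 = 57
  C = 164 + 2·145 − 57 = 397
Option 2 (W + 36):
  U = 145
  W = 97 + 36 = 133
  C = 164 + 2·145 − 133 = 321
C: 397 − 321 = 76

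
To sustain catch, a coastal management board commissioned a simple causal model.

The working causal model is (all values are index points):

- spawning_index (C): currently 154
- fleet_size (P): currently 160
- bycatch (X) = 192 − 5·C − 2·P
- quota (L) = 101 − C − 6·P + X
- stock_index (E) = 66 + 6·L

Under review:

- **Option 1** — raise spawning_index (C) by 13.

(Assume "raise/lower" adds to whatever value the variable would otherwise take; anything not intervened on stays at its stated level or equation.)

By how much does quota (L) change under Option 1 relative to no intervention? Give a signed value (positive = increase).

Baseline:
  C = 154
  P = 160
  X = 192 − 5·154 − 2·160 = -898
  L = 101 − 154 − 6·160 + (-898) = -1911
Option 1 (C + 13):
  C = 154 + 13 = 167
  P = 160
  X = 192 − 5·167 − 2·160 = -963
  L = 101 − 167 − 6·160 + (-963) = -1989
Change in L: -1989 − (-1911) = -78

-78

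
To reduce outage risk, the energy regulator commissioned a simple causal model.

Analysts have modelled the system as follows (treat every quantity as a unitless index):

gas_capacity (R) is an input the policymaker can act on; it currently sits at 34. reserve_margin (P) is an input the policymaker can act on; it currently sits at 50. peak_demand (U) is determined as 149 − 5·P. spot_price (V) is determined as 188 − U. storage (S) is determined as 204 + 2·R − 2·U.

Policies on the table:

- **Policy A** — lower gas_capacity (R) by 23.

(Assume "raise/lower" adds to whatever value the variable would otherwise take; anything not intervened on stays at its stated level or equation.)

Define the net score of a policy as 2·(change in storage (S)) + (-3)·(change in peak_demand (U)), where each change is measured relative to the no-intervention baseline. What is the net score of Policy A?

-92

Baseline:
  R = 34
  P = 50
  U = 149 − 5·50 = -101
  S = 204 + 2·34 − 2·(-101) = 474
Policy A (R − 23):
  R = 34 − 23 = 11
  P = 50
  U = 149 − 5·50 = -101
  S = 204 + 2·11 − 2·(-101) = 428
ΔS = 428 − 474 = -46; ΔU = -101 − (-101) = 0
Score = 2·(-46) + (-3)·0 = -92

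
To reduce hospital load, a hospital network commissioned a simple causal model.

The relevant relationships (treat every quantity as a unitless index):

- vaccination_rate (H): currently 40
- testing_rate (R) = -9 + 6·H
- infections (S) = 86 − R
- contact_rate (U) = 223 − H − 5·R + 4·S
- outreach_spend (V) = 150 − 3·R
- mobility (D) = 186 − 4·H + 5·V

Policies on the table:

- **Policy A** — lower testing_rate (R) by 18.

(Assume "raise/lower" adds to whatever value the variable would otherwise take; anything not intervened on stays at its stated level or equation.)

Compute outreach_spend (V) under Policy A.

-489

Policy A (R − 18):
  H = 40
  R = -9 + 6·40 (−18 from intervention) = 213
  V = 150 − 3·213 = -489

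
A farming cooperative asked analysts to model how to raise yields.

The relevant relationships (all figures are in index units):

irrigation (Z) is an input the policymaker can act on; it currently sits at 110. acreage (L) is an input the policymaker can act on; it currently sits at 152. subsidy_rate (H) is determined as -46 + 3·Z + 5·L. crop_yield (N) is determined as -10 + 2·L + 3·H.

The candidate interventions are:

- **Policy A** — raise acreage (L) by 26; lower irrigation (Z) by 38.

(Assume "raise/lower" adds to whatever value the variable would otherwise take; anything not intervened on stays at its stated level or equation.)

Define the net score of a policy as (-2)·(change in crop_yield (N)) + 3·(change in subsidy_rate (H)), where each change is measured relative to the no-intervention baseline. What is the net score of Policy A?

-152

Baseline:
  Z = 110
  L = 152
  H = -46 + 3·110 + 5·152 = 1044
  N = -10 + 2·152 + 3·1044 = 3426
Policy A (L + 26, Z − 38):
  Z = 110 − 38 = 72
  L = 152 + 26 = 178
  H = -46 + 3·72 + 5·178 = 1060
  N = -10 + 2·178 + 3·1060 = 3526
ΔN = 3526 − 3426 = 100; ΔH = 1060 − 1044 = 16
Score = (-2)·100 + 3·16 = -152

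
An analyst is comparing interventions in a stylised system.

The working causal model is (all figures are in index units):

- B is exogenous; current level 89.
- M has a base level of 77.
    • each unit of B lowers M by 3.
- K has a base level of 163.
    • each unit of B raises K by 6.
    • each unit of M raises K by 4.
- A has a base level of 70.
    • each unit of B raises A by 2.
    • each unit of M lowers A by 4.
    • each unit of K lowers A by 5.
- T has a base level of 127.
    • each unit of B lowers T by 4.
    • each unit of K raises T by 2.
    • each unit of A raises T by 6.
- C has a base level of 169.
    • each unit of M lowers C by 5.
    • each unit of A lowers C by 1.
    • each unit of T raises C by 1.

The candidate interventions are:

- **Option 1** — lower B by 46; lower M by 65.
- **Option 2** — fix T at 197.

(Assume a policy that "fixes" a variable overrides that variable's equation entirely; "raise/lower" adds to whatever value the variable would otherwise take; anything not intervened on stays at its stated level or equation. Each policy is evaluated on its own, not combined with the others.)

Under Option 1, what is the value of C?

4910

Option 1 (B − 46, M − 65):
  B = 89 − 46 = 43
  M = 77 − 3·43 (−65 from intervention) = -117
  K = 163 + 6·43 + 4·(-117) = -47
  A = 70 + 2·43 − 4·(-117) − 5·(-47) = 859
  T = 127 − 4·43 + 2·(-47) + 6·859 = 5015
  C = 169 − 5·(-117) − 859 + 5015 = 4910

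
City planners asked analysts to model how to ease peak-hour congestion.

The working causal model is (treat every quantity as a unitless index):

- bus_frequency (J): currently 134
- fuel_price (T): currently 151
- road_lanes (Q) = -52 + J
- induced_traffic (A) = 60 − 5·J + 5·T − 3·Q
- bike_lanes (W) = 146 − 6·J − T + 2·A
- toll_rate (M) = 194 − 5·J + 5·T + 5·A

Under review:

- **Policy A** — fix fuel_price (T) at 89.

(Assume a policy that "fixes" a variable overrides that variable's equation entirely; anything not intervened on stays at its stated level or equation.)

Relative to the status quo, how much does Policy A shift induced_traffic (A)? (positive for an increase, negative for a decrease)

-310

Baseline:
  J = 134
  T = 151
  Q = -52 + 134 = 82
  A = 60 − 5·134 + 5·151 − 3·82 = -101
Policy A (T := 89):
  J = 134
  T = 89
  Q = -52 + 134 = 82
  A = 60 − 5·134 + 5·89 − 3·82 = -411
Change in A: -411 − (-101) = -310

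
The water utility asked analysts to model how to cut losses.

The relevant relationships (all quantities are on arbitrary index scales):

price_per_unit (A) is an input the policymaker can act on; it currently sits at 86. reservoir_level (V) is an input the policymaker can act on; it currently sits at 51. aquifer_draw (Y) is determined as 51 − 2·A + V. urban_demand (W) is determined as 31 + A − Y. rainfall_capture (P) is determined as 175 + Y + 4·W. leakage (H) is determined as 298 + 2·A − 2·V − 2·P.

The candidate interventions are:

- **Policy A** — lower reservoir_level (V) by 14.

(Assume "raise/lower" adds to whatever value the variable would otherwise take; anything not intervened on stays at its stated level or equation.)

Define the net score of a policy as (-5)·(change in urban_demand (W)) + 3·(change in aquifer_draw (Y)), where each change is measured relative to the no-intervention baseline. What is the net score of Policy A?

Baseline:
  A = 86
  V = 51
  Y = 51 − 2·86 + 51 = -70
  W = 31 + 86 − (-70) = 187
Policy A (V − 14):
  A = 86
  V = 51 − 14 = 37
  Y = 51 − 2·86 + 37 = -84
  W = 31 + 86 − (-84) = 201
ΔW = 201 − 187 = 14; ΔY = -84 − (-70) = -14
Score = (-5)·14 + 3·(-14) = -112

-112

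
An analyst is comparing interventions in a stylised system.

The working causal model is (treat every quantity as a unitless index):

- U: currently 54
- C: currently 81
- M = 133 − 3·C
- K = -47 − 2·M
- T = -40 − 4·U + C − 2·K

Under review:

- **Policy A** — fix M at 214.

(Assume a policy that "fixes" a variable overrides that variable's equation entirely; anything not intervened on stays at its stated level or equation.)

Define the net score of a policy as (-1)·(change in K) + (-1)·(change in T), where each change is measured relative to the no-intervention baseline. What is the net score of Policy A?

Baseline:
  U = 54
  C = 81
  M = 133 − 3·81 = -110
  K = -47 − 2·(-110) = 173
  T = -40 − 4·54 + 81 − 2·173 = -521
Policy A (M := 214):
  U = 54
  C = 81
  M = 214
  K = -47 − 2·214 = -475
  T = -40 − 4·54 + 81 − 2·(-475) = 775
ΔK = -475 − 173 = -648; ΔT = 775 − (-521) = 1296
Score = (-1)·(-648) + (-1)·1296 = -648

-648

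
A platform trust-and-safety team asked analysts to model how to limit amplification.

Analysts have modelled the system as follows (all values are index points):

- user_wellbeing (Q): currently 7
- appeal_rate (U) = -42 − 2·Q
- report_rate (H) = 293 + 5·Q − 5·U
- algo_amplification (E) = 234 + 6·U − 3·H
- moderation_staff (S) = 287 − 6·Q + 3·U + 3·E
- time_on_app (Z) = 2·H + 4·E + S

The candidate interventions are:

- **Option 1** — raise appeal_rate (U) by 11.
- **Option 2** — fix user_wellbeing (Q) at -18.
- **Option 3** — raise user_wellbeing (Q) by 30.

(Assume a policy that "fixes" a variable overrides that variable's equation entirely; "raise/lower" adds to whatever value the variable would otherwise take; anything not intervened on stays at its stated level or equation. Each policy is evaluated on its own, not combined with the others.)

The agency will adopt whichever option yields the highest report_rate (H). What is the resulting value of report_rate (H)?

1058

Option 1 (U + 11):
  Q = 7
  U = -42 − 2·7 (+11 from intervention) = -45
  H = 293 + 5·7 − 5·(-45) = 553
Option 2 (Q := -18):
  Q = -18
  U = -42 − 2·(-18) = -6
  H = 293 + 5·(-18) − 5·(-6) = 233
Option 3 (Q + 30):
  Q = 7 + 30 = 37
  U = -42 − 2·37 = -116
  H = 293 + 5·37 − 5·(-116) = 1058
Comparing — Option 1: H=553, Option 2: H=233, Option 3: H=1058. Highest is 1058 (Option 3).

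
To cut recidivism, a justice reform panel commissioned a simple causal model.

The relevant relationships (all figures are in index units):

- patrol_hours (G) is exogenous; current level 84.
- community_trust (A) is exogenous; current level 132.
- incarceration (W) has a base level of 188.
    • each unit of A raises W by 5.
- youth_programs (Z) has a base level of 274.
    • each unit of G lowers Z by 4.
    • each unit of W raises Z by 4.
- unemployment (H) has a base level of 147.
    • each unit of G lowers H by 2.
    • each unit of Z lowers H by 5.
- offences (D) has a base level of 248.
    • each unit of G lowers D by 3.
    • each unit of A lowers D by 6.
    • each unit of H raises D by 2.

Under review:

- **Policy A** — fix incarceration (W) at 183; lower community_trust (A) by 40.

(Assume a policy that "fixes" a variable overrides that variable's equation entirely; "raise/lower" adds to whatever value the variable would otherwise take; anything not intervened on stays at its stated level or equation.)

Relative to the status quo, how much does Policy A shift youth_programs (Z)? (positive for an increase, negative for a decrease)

-2660

Baseline:
  G = 84
  A = 132
  W = 188 + 5·132 = 848
  Z = 274 − 4·84 + 4·848 = 3330
Policy A (W := 183, A − 40):
  G = 84
  A = 132 − 40 = 92
  W = 183
  Z = 274 − 4·84 + 4·183 = 670
Change in Z: 670 − 3330 = -2660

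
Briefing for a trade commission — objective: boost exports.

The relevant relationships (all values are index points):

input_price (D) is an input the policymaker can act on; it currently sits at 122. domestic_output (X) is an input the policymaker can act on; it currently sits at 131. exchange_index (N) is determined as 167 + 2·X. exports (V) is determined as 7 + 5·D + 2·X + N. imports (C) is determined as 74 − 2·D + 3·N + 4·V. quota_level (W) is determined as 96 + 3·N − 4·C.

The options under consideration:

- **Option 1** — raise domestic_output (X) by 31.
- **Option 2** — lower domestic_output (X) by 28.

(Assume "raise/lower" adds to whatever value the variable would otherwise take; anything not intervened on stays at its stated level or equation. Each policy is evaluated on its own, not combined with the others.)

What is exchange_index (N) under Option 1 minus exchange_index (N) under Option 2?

118

Option 1 (X + 31):
  X = 131 + 31 = 162
  N = 167 + 2·162 = 491
Option 2 (X − 28):
  X = 131 − 28 = 103
  N = 167 + 2·103 = 373
N: 491 − 373 = 118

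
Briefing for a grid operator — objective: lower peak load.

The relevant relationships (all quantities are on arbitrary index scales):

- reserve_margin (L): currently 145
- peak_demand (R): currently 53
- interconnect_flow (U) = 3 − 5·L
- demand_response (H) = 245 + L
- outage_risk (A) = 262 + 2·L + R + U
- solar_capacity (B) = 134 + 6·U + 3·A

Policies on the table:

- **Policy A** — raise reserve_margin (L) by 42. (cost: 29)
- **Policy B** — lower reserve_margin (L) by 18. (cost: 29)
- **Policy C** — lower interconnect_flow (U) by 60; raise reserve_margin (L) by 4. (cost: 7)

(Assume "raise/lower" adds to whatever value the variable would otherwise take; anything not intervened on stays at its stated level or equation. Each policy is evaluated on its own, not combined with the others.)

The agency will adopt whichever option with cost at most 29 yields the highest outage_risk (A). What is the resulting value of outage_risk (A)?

Policy A (L + 42):
  L = 145 + 42 = 187
  R = 53
  U = 3 − 5·187 = -932
  A = 262 + 2·187 + 53 + (-932) = -243
Policy B (L − 18):
  L = 145 − 18 = 127
  R = 53
  U = 3 − 5·127 = -632
  A = 262 + 2·127 + 53 + (-632) = -63
Policy C (U − 60, L + 4):
  L = 145 + 4 = 149
  R = 53
  U = 3 − 5·149 (−60 from intervention) = -802
  A = 262 + 2·149 + 53 + (-802) = -189
Comparing — Policy A: A=-243, Policy B: A=-63, Policy C: A=-189. Highest is -63 (Policy B).

-63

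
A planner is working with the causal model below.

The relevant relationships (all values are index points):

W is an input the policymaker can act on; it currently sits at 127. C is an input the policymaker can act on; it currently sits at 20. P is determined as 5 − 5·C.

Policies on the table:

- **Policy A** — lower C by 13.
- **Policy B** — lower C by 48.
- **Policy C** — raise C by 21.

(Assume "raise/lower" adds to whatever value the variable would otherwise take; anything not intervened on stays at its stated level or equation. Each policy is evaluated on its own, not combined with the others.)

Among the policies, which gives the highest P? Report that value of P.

Policy A (C − 13):
  C = 20 − 13 = 7
  P = 5 − 5·7 = -30
Policy B (C − 48):
  C = 20 − 48 = -28
  P = 5 − 5·(-28) = 145
Policy C (C + 21):
  C = 20 + 21 = 41
  P = 5 − 5·41 = -200
Comparing — Policy A: P=-30, Policy B: P=145, Policy C: P=-200. Highest is 145 (Policy B).

145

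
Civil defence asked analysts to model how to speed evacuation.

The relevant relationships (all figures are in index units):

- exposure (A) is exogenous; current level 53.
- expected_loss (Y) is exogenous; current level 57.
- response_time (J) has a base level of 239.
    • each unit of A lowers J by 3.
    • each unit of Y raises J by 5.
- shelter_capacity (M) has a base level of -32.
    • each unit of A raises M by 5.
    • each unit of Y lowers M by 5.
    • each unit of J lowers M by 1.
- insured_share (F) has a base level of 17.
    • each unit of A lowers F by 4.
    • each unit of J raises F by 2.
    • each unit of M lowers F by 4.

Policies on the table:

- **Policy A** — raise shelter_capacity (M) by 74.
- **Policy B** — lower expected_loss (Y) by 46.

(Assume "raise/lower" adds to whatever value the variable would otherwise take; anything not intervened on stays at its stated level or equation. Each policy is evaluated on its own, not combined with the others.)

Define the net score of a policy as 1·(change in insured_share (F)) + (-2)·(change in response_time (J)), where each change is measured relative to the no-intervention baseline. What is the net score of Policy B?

Baseline:
  A = 53
  Y = 57
  J = 239 − 3·53 + 5·57 = 365
  M = -32 + 5·53 − 5·57 − 365 = -417
  F = 17 − 4·53 + 2·365 − 4·(-417) = 2203
Policy B (Y − 46):
  A = 53
  Y = 57 − 46 = 11
  J = 239 − 3·53 + 5·11 = 135
  M = -32 + 5·53 − 5·11 − 135 = 43
  F = 17 − 4·53 + 2·135 − 4·43 = -97
ΔF = -97 − 2203 = -2300; ΔJ = 135 − 365 = -230
Score = 1·(-2300) + (-2)·(-230) = -1840

-1840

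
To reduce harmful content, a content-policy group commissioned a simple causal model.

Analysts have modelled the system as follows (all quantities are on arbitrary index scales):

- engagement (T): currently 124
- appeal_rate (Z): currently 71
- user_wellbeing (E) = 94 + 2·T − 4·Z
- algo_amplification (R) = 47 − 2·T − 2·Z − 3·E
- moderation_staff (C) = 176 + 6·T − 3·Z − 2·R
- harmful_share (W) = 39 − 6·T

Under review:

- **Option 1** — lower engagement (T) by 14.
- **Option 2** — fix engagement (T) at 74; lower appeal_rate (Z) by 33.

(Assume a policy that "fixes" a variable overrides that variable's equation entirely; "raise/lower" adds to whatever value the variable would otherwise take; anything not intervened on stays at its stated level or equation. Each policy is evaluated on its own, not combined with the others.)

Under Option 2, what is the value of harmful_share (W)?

-405

Option 2 (T := 74, Z − 33):
  T = 74
  W = 39 − 6·74 = -405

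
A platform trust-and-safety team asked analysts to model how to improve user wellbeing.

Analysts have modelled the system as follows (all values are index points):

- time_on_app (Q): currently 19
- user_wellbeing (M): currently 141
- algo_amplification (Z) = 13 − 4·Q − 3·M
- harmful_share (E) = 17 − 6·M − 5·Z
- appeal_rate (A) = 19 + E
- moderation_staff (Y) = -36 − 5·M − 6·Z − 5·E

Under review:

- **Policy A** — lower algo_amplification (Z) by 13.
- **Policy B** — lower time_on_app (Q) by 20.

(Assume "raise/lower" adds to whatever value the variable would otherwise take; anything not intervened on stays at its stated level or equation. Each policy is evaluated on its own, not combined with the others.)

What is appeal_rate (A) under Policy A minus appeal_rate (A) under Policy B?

Policy A (Z − 13):
  Q = 19
  M = 141
  Z = 13 − 4·19 − 3·141 (−13 from intervention) = -499
  E = 17 − 6·141 − 5·(-499) = 1666
  A = 19 + 1666 = 1685
Policy B (Q − 20):
  Q = 19 − 20 = -1
  M = 141
  Z = 13 − 4·(-1) − 3·141 = -406
  E = 17 − 6·141 − 5·(-406) = 1201
  A = 19 + 1201 = 1220
A: 1685 − 1220 = 465

465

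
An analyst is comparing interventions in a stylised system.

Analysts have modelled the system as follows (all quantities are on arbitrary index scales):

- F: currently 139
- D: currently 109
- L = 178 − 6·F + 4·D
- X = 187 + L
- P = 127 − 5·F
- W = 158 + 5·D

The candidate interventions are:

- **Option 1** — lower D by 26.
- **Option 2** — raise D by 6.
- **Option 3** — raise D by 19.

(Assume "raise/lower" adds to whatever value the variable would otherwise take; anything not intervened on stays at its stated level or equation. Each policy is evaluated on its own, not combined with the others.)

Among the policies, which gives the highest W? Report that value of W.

798

Option 1 (D − 26):
  D = 109 − 26 = 83
  W = 158 + 5·83 = 573
Option 2 (D + 6):
  D = 109 + 6 = 115
  W = 158 + 5·115 = 733
Option 3 (D + 19):
  D = 109 + 19 = 128
  W = 158 + 5·128 = 798
Comparing — Option 1: W=573, Option 2: W=733, Option 3: W=798. Highest is 798 (Option 3).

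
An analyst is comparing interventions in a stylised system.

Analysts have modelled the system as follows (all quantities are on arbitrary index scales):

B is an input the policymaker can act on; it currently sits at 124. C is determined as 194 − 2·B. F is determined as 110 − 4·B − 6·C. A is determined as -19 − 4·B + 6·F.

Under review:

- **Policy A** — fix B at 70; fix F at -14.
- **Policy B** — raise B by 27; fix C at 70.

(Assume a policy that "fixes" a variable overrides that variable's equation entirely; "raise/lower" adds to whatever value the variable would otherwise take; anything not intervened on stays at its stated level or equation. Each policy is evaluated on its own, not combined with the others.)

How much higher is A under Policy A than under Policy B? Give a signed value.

5724

Policy A (B := 70, F := -14):
  B = 70
  C = 194 − 2·70 = 54
  F = -14
  A = -19 − 4·70 + 6·(-14) = -383
Policy B (B + 27, C := 70):
  B = 124 + 27 = 151
  C = 70
  F = 110 − 4·151 − 6·70 = -914
  A = -19 − 4·151 + 6·(-914) = -6107
A: -383 − (-6107) = 5724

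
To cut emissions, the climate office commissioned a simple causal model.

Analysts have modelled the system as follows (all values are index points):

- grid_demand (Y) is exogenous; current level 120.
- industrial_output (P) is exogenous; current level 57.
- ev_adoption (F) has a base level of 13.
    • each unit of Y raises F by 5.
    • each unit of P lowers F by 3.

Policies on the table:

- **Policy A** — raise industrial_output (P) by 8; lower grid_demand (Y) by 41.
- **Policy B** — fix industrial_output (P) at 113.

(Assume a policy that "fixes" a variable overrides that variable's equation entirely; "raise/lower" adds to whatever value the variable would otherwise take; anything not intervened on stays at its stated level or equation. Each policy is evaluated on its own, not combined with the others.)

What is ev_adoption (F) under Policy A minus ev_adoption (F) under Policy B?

Policy A (P + 8, Y − 41):
  Y = 120 − 41 = 79
  P = 57 + 8 = 65
  F = 13 + 5·79 − 3·65 = 213
Policy B (P := 113):
  Y = 120
  P = 113
  F = 13 + 5·120 − 3·113 = 274
F: 213 − 274 = -61

-61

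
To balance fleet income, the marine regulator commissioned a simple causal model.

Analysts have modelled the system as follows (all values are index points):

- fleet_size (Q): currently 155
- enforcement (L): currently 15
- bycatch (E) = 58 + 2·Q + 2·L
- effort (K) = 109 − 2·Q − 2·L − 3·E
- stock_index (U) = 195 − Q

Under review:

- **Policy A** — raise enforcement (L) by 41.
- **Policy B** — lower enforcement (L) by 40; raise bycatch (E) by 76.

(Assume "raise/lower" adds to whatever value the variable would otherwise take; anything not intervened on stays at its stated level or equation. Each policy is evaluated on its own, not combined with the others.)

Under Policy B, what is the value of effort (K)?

-1333

Policy B (L − 40, E + 76):
  Q = 155
  L = 15 − 40 = -25
  E = 58 + 2·155 + 2·(-25) (+76 from intervention) = 394
  K = 109 − 2·155 − 2·(-25) − 3·394 = -1333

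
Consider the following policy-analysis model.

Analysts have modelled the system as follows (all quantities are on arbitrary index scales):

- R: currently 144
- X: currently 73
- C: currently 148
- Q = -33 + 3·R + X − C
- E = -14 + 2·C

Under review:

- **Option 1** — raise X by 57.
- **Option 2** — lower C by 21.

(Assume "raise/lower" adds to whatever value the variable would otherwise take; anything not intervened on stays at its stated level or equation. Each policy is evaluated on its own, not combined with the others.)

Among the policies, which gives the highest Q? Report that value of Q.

Option 1 (X + 57):
  R = 144
  X = 73 + 57 = 130
  C = 148
  Q = -33 + 3·144 + 130 − 148 = 381
Option 2 (C − 21):
  R = 144
  X = 73
  C = 148 − 21 = 127
  Q = -33 + 3·144 + 73 − 127 = 345
Comparing — Option 1: Q=381, Option 2: Q=345. Highest is 381 (Option 1).

381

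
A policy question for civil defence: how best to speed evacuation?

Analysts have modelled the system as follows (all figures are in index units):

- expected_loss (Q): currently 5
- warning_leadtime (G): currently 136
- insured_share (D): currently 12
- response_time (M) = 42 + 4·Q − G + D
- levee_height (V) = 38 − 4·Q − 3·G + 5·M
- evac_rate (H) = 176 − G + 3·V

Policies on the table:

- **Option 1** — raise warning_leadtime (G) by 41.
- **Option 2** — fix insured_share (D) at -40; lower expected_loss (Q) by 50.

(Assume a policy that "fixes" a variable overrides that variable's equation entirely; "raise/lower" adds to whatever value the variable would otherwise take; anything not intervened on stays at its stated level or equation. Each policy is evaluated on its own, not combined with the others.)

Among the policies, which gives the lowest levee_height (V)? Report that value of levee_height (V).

Option 1 (G + 41):
  Q = 5
  G = 136 + 41 = 177
  D = 12
  M = 42 + 4·5 − 177 + 12 = -103
  V = 38 − 4·5 − 3·177 + 5·(-103) = -1028
Option 2 (D := -40, Q − 50):
  Q = 5 − 50 = -45
  G = 136
  D = -40
  M = 42 + 4·(-45) − 136 + (-40) = -314
  V = 38 − 4·(-45) − 3·136 + 5·(-314) = -1760
Comparing — Option 1: V=-1028, Option 2: V=-1760. Lowest is -1760 (Option 2).

-1760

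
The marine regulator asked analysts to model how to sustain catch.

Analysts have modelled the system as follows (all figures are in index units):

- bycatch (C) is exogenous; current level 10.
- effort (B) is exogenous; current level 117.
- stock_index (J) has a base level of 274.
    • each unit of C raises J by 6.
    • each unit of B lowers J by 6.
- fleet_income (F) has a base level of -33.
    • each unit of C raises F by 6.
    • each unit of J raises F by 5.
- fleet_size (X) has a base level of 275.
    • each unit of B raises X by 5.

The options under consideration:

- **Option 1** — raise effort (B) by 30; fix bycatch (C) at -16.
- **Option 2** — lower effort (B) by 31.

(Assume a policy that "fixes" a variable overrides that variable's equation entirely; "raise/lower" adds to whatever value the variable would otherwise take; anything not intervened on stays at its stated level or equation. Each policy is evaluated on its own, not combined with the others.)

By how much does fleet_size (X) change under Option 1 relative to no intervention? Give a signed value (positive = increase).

Baseline:
  B = 117
  X = 275 + 5·117 = 860
Option 1 (B + 30, C := -16):
  B = 117 + 30 = 147
  X = 275 + 5·147 = 1010
Change in X: 1010 − 860 = 150

150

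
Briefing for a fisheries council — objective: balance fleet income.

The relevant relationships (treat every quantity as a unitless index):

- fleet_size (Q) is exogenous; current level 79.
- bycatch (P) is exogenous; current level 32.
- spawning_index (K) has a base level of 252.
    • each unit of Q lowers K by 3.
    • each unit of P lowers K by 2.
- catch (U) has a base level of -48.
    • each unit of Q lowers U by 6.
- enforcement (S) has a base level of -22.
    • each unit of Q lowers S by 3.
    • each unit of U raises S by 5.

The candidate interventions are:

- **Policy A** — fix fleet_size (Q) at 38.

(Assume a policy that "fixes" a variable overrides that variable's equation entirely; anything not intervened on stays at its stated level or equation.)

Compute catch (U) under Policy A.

-276

Policy A (Q := 38):
  Q = 38
  U = -48 − 6·38 = -276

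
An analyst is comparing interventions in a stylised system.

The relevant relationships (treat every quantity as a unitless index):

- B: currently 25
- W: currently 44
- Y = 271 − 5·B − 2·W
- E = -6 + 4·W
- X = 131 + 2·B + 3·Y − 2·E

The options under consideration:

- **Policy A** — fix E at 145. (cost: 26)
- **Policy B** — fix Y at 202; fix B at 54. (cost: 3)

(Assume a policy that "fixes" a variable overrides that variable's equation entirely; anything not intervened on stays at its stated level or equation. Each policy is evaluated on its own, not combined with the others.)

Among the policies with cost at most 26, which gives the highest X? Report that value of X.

Policy A (E := 145):
  B = 25
  W = 44
  Y = 271 − 5·25 − 2·44 = 58
  E = 145
  X = 131 + 2·25 + 3·58 − 2·145 = 65
Policy B (Y := 202, B := 54):
  B = 54
  W = 44
  Y = 202
  E = -6 + 4·44 = 170
  X = 131 + 2·54 + 3·202 − 2·170 = 505
Comparing — Policy A: X=65, Policy B: X=505. Highest is 505 (Policy B).

505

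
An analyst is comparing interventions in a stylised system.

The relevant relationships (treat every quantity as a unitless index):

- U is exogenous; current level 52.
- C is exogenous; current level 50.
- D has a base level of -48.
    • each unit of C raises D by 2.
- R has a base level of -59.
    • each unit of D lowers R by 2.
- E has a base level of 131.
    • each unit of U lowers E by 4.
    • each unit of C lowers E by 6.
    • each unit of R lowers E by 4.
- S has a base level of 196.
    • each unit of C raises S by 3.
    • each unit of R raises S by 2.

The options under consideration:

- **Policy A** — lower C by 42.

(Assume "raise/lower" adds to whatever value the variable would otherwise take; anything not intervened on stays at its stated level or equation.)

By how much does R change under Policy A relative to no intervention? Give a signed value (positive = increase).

Baseline:
  C = 50
  D = -48 + 2·50 = 52
  R = -59 − 2·52 = -163
Policy A (C − 42):
  C = 50 − 42 = 8
  D = -48 + 2·8 = -32
  R = -59 − 2·(-32) = 5
Change in R: 5 − (-163) = 168

168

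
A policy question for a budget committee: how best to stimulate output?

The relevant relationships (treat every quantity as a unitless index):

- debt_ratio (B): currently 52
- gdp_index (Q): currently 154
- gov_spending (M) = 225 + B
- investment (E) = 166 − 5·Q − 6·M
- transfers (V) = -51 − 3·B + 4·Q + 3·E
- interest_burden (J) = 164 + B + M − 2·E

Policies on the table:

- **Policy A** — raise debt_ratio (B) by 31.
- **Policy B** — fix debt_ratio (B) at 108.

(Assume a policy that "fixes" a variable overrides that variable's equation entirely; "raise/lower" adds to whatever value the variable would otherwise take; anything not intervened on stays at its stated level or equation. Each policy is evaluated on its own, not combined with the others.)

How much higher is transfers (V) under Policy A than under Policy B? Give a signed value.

525

Policy A (B + 31):
  B = 52 + 31 = 83
  Q = 154
  M = 225 + 83 = 308
  E = 166 − 5·154 − 6·308 = -2452
  V = -51 − 3·83 + 4·154 + 3·(-2452) = -7040
Policy B (B := 108):
  B = 108
  Q = 154
  M = 225 + 108 = 333
  E = 166 − 5·154 − 6·333 = -2602
  V = -51 − 3·108 + 4·154 + 3·(-2602) = -7565
V: -7040 − (-7565) = 525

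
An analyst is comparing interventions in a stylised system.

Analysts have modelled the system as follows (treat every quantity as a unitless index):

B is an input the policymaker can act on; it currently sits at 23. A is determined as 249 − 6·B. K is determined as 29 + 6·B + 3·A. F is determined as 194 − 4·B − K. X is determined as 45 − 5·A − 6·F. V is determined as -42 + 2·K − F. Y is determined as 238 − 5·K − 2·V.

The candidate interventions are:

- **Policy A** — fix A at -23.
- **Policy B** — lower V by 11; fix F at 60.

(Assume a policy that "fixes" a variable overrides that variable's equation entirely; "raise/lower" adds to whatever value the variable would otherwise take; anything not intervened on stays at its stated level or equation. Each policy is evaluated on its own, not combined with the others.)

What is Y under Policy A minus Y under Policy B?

3484

Policy A (A := -23):
  B = 23
  A = -23
  K = 29 + 6·23 + 3·(-23) = 98
  F = 194 − 4·23 − 98 = 4
  V = -42 + 2·98 − 4 = 150
  Y = 238 − 5·98 − 2·150 = -552
Policy B (V − 11, F := 60):
  B = 23
  A = 249 − 6·23 = 111
  K = 29 + 6·23 + 3·111 = 500
  F = 60
  V = -42 + 2·500 − 60 (−11 from intervention) = 887
  Y = 238 − 5·500 − 2·887 = -4036
Y: -552 − (-4036) = 3484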